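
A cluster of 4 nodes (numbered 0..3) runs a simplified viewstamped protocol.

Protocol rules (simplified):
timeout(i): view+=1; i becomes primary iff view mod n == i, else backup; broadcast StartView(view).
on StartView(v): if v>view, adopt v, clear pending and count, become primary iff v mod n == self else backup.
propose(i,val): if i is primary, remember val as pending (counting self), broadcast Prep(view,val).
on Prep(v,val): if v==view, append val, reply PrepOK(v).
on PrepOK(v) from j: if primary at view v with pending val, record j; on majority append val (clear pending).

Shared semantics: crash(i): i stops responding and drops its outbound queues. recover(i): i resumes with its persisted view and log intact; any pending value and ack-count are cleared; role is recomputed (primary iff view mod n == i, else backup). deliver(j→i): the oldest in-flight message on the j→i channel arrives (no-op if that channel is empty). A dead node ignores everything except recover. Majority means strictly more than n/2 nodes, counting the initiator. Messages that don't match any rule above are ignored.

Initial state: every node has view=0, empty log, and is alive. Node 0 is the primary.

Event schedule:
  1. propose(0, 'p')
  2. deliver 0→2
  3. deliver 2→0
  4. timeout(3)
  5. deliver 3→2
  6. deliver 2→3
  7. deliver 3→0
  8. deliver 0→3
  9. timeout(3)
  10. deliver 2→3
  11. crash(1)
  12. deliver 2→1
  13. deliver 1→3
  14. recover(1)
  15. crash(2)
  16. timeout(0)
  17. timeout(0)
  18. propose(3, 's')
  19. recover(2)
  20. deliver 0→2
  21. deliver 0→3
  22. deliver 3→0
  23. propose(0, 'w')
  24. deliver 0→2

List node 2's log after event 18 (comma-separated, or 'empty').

1. propose(0,'p'):  nop
2. deliver 0→2:  <2:back v0 p>
3. deliver 2→0:  nop
4. timeout(3):  <3:back v1 ->
5. deliver 3→2:  <2:back v1 p>
6. deliver 2→3:  nop
7. deliver 3→0:  <0:back v1 ->
8. deliver 0→3:  nop
9. timeout(3):  <3:back v2 ->
10. deliver 2→3:  nop
11. crash(1):  <1:✗back v0 ->
12. deliver 2→1:  nop
13. deliver 1→3:  nop
14. recover(1):  <1:back v0 ->
15. crash(2):  <2:✗back v1 p>
16. timeout(0):  <0:back v2 ->
17. timeout(0):  <0:back v3 ->
18. propose(3,'s'):  nop

p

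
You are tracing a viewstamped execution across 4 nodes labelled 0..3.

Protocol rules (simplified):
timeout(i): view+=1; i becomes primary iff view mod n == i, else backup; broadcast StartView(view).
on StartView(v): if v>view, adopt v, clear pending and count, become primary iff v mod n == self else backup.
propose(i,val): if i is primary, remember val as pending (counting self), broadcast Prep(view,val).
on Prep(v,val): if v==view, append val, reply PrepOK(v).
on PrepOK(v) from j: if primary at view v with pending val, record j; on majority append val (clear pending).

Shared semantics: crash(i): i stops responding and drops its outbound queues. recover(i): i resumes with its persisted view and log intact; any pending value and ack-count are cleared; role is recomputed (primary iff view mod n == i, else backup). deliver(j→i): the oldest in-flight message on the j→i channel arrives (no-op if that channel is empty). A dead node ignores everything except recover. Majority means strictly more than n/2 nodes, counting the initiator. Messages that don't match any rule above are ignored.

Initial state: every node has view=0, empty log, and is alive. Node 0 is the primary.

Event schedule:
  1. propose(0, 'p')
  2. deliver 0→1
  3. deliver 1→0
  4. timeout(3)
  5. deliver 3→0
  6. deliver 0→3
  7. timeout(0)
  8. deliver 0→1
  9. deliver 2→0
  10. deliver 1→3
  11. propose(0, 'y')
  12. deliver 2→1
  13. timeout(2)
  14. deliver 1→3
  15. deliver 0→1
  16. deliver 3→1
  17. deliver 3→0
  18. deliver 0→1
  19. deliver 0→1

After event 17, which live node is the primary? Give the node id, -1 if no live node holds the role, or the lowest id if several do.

1. propose(0,'p'):  nop
2. deliver 0→1:  <1:back v0 p>
3. deliver 1→0:  nop
4. timeout(3):  <3:back v1 ->
5. deliver 3→0:  <0:back v1 ->
6. deliver 0→3:  nop
7. timeout(0):  <0:back v2 ->
8. deliver 0→1:  <1:back v2 p>
9. deliver 2→0:  nop
10. deliver 1→3:  nop
11. propose(0,'y'):  nop
12. deliver 2→1:  nop
13. timeout(2):  <2:back v1 ->
14. deliver 1→3:  nop
15. deliver 0→1:  nop
16. deliver 3→1:  nop
17. deliver 3→0:  nop

-1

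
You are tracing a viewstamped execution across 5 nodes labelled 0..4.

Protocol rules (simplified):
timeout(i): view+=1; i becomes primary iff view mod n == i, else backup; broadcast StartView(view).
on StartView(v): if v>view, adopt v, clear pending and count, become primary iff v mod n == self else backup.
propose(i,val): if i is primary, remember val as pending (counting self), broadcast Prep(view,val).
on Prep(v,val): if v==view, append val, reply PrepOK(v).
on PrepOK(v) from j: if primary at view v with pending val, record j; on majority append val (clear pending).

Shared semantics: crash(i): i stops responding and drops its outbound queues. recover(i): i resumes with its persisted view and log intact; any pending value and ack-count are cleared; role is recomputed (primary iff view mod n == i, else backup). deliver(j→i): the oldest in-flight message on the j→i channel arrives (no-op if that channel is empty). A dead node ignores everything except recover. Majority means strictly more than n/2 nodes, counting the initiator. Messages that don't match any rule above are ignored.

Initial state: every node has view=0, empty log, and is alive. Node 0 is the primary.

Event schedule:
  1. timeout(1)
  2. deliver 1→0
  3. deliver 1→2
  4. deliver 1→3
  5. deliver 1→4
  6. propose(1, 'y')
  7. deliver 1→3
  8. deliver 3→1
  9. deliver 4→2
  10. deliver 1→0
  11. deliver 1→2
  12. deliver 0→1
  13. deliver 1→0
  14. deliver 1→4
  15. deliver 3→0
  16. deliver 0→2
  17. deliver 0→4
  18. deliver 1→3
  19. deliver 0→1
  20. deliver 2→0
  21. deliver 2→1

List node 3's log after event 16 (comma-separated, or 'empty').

e1 timeout(1): 1[prim,v=1,-]
e2 deliver 1→0: 0[back,v=1,-]
e3 deliver 1→2: 2[back,v=1,-]
e4 deliver 1→3: 3[back,v=1,-]
e5 deliver 1→4: 4[back,v=1,-]
e6 propose(1,'y'): ·
e7 deliver 1→3: 3[back,v=1,y]
e8 deliver 3→1: ·
e9 deliver 4→2: ·
e10 deliver 1→0: 0[back,v=1,y]
e11 deliver 1→2: 2[back,v=1,y]
e12 deliver 0→1: 1[prim,v=1,y]
e13 deliver 1→0: ·
e14 deliver 1→4: 4[back,v=1,y]
e15 deliver 3→0: ·
e16 deliver 0→2: ·

y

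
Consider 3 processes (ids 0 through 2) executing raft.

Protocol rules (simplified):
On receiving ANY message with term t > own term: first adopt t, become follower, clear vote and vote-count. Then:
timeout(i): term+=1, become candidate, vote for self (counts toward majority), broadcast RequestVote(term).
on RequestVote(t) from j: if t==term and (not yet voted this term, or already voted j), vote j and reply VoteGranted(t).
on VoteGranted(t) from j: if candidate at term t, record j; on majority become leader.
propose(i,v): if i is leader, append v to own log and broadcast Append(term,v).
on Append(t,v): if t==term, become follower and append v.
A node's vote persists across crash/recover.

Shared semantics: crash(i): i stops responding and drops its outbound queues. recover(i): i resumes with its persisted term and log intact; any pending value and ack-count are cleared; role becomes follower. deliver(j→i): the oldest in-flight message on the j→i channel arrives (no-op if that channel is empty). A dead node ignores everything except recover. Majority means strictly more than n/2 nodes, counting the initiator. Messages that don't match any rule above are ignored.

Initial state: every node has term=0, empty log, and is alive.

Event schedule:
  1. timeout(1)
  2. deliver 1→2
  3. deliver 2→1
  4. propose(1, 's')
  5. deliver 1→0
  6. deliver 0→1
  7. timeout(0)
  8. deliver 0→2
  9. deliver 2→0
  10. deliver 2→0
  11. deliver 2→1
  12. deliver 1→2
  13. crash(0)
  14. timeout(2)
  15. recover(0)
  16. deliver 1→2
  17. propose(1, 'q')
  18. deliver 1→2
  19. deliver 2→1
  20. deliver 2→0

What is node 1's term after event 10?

1

e1 timeout(1): 1[cand,t=1,-]
e2 deliver 1→2: 2[foll,t=1,-]
e3 deliver 2→1: 1[lead,t=1,-]
e4 propose(1,'s'): 1[lead,t=1,s]
e5 deliver 1→0: 0[foll,t=1,-]
e6 deliver 0→1: ·
e7 timeout(0): 0[cand,t=2,-]
e8 deliver 0→2: 2[foll,t=2,-]
e9 deliver 2→0: 0[lead,t=2,-]
e10 deliver 2→0: ·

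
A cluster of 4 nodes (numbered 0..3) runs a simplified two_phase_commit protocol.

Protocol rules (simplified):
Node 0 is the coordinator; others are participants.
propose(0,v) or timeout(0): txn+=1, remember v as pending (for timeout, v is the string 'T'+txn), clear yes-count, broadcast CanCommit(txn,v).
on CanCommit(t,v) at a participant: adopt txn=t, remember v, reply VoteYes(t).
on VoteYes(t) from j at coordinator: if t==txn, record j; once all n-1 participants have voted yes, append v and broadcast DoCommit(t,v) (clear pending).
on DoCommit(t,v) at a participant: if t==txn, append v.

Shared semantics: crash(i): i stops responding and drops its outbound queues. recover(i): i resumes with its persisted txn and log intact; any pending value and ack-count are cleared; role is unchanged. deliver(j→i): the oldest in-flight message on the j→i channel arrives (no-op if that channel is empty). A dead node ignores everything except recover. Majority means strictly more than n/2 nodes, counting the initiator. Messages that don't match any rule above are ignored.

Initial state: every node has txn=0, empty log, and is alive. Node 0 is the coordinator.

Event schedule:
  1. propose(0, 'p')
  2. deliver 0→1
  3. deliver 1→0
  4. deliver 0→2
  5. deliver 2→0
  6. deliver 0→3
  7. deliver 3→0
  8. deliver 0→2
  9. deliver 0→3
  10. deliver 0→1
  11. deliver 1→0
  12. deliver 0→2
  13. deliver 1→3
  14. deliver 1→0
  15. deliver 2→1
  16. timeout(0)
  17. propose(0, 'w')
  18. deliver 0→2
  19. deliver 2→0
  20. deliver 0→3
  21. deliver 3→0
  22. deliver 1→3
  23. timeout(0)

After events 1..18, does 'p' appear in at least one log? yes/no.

yes

step 1 propose(0,'p'): 0={coor,t=1,log=-}
step 2 deliver 0→1: 1={part,t=1,log=-}
step 3 deliver 1→0: —
step 4 deliver 0→2: 2={part,t=1,log=-}
step 5 deliver 2→0: —
step 6 deliver 0→3: 3={part,t=1,log=-}
step 7 deliver 3→0: 0={coor,t=1,log=p}
step 8 deliver 0→2: 2={part,t=1,log=p}
step 9 deliver 0→3: 3={part,t=1,log=p}
step 10 deliver 0→1: 1={part,t=1,log=p}
step 11 deliver 1→0: —
step 12 deliver 0→2: —
step 13 deliver 1→3: —
step 14 deliver 1→0: —
step 15 deliver 2→1: —
step 16 timeout(0): 0={coor,t=2,log=p}
step 17 propose(0,'w'): 0={coor,t=3,log=p}
step 18 deliver 0→2: 2={part,t=2,log=p}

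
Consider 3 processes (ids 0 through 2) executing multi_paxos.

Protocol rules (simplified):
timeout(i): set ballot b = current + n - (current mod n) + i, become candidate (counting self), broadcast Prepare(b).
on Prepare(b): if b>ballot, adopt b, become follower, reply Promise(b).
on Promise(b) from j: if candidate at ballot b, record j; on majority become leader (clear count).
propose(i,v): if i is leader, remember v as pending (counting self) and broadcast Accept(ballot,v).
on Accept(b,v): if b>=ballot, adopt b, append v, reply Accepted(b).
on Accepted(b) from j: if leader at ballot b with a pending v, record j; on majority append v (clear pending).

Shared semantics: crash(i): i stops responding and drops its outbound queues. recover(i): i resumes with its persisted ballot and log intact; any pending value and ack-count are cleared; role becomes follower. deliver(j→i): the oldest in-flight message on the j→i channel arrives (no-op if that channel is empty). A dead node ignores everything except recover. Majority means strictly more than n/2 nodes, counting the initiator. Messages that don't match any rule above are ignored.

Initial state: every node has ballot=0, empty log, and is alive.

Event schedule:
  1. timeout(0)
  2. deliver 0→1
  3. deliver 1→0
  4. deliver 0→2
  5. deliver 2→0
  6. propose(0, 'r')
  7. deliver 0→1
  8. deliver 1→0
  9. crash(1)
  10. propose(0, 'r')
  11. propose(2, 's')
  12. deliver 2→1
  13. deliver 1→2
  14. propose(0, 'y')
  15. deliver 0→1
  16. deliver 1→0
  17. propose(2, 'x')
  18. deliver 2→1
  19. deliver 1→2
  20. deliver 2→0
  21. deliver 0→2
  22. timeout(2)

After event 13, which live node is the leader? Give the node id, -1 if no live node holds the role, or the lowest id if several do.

e1 timeout(0): 0[cand,b=3,-]
e2 deliver 0→1: 1[foll,b=3,-]
e3 deliver 1→0: 0[lead,b=3,-]
e4 deliver 0→2: 2[foll,b=3,-]
e5 deliver 2→0: ·
e6 propose(0,'r'): ·
e7 deliver 0→1: 1[foll,b=3,r]
e8 deliver 1→0: 0[lead,b=3,r]
e9 crash(1): 1[✗foll,b=3,r]
e10 propose(0,'r'): ·
e11 propose(2,'s'): ·
e12 deliver 2→1: ·
e13 deliver 1→2: ·

0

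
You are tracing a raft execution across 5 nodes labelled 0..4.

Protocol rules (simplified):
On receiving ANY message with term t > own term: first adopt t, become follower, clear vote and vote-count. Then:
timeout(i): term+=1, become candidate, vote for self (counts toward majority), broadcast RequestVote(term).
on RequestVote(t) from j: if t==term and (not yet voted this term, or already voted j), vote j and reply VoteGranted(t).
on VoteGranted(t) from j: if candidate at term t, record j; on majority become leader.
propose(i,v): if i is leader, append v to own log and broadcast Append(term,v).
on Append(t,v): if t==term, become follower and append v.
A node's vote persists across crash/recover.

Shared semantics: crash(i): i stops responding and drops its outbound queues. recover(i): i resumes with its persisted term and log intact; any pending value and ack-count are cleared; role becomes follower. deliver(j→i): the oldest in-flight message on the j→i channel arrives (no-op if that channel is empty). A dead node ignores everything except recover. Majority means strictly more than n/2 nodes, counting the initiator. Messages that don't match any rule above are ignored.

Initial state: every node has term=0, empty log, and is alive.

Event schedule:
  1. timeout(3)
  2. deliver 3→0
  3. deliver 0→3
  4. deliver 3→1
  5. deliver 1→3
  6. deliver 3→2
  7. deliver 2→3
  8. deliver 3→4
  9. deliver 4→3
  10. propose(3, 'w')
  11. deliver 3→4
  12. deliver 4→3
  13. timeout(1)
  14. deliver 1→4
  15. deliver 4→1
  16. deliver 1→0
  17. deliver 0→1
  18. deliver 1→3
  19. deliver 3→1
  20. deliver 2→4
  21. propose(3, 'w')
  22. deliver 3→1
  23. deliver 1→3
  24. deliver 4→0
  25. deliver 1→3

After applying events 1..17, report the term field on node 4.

e1 timeout(3): 3[cand,t=1,-]
e2 deliver 3→0: 0[foll,t=1,-]
e3 deliver 0→3: ·
e4 deliver 3→1: 1[foll,t=1,-]
e5 deliver 1→3: 3[lead,t=1,-]
e6 deliver 3→2: 2[foll,t=1,-]
e7 deliver 2→3: ·
e8 deliver 3→4: 4[foll,t=1,-]
e9 deliver 4→3: ·
e10 propose(3,'w'): 3[lead,t=1,w]
e11 deliver 3→4: 4[foll,t=1,w]
e12 deliver 4→3: ·
e13 timeout(1): 1[cand,t=2,-]
e14 deliver 1→4: 4[foll,t=2,w]
e15 deliver 4→1: ·
e16 deliver 1→0: 0[foll,t=2,-]
e17 deliver 0→1: 1[lead,t=2,-]

2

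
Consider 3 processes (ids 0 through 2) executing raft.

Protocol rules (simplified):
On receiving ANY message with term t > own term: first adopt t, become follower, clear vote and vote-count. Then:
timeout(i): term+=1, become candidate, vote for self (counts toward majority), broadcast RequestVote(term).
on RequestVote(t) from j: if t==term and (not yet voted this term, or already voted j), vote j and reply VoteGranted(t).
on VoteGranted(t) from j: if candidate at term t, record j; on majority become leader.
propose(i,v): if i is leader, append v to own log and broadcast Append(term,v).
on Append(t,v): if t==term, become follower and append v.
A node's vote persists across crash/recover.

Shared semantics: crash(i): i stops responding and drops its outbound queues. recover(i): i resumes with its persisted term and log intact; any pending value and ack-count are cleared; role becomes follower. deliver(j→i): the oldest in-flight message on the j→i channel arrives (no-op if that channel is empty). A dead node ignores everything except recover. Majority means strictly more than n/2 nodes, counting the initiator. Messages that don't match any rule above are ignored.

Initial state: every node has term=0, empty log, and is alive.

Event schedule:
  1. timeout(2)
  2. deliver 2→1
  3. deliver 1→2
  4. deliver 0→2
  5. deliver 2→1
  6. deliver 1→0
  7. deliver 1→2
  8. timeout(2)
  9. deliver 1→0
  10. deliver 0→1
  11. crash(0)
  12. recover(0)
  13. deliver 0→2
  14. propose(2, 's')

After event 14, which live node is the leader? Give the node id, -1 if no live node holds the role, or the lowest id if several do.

1. timeout(2):  <2:cand t1 ->
2. deliver 2→1:  <1:foll t1 ->
3. deliver 1→2:  <2:lead t1 ->
4. deliver 0→2:  nop
5. deliver 2→1:  nop
6. deliver 1→0:  nop
7. deliver 1→2:  nop
8. timeout(2):  <2:cand t2 ->
9. deliver 1→0:  nop
10. deliver 0→1:  nop
11. crash(0):  <0:✗foll t0 ->
12. recover(0):  <0:foll t0 ->
13. deliver 0→2:  nop
14. propose(2,'s'):  nop

-1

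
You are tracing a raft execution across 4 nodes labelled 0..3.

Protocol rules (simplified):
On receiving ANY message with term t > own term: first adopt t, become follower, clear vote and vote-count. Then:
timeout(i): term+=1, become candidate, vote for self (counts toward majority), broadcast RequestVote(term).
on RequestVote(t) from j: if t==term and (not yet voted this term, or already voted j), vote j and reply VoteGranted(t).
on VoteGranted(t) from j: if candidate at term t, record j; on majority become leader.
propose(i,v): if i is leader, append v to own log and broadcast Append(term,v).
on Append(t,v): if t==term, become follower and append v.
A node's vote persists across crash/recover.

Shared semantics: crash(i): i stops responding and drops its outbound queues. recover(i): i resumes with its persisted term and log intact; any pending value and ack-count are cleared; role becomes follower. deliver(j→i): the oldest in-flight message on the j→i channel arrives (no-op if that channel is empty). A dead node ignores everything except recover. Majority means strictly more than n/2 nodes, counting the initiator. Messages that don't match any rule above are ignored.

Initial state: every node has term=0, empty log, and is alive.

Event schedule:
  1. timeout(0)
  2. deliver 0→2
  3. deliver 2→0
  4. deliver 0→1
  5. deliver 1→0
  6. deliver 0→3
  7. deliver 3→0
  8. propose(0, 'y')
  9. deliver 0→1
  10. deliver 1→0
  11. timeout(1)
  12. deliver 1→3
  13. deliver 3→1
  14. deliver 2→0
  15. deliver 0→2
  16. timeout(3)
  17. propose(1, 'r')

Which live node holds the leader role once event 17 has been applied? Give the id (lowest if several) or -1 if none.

e1 timeout(0): 0[cand,t=1,-]
e2 deliver 0→2: 2[foll,t=1,-]
e3 deliver 2→0: ·
e4 deliver 0→1: 1[foll,t=1,-]
e5 deliver 1→0: 0[lead,t=1,-]
e6 deliver 0→3: 3[foll,t=1,-]
e7 deliver 3→0: ·
e8 propose(0,'y'): 0[lead,t=1,y]
e9 deliver 0→1: 1[foll,t=1,y]
e10 deliver 1→0: ·
e11 timeout(1): 1[cand,t=2,y]
e12 deliver 1→3: 3[foll,t=2,-]
e13 deliver 3→1: ·
e14 deliver 2→0: ·
e15 deliver 0→2: 2[foll,t=1,y]
e16 timeout(3): 3[cand,t=3,-]
e17 propose(1,'r'): ·

0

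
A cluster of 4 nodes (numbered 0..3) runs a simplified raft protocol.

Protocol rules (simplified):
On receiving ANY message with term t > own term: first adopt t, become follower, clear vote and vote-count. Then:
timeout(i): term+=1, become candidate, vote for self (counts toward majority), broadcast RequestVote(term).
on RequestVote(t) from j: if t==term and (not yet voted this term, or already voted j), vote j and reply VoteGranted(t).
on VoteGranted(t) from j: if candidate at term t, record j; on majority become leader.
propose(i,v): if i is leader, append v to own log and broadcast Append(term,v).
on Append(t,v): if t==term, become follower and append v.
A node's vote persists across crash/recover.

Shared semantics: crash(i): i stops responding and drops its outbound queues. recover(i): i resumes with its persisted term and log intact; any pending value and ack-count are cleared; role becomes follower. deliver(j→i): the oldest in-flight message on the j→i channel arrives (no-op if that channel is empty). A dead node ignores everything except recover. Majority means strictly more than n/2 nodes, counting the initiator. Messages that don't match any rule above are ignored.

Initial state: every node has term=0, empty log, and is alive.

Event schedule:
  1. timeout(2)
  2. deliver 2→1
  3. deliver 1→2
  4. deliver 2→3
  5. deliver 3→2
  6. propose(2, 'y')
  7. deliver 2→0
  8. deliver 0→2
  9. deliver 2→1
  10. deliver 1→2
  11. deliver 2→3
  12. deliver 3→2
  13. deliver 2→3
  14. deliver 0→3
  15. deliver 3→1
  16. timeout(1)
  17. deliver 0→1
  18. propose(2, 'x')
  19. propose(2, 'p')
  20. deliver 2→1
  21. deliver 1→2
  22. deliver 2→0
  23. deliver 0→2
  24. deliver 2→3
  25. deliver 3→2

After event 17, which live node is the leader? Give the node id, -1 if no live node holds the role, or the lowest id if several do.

after 1 — timeout(2): n2:cand/t1/[-]
after 2 — deliver 2→1: n1:foll/t1/[-]
after 3 — deliver 1→2: ·
after 4 — deliver 2→3: n3:foll/t1/[-]
after 5 — deliver 3→2: n2:lead/t1/[-]
after 6 — propose(2,'y'): n2:lead/t1/[y]
after 7 — deliver 2→0: n0:foll/t1/[-]
after 8 — deliver 0→2: ·
after 9 — deliver 2→1: n1:foll/t1/[y]
after 10 — deliver 1→2: ·
after 11 — deliver 2→3: n3:foll/t1/[y]
after 12 — deliver 3→2: ·
after 13 — deliver 2→3: ·
after 14 — deliver 0→3: ·
after 15 — deliver 3→1: ·
after 16 — timeout(1): n1:cand/t2/[y]
after 17 — deliver 0→1: ·

2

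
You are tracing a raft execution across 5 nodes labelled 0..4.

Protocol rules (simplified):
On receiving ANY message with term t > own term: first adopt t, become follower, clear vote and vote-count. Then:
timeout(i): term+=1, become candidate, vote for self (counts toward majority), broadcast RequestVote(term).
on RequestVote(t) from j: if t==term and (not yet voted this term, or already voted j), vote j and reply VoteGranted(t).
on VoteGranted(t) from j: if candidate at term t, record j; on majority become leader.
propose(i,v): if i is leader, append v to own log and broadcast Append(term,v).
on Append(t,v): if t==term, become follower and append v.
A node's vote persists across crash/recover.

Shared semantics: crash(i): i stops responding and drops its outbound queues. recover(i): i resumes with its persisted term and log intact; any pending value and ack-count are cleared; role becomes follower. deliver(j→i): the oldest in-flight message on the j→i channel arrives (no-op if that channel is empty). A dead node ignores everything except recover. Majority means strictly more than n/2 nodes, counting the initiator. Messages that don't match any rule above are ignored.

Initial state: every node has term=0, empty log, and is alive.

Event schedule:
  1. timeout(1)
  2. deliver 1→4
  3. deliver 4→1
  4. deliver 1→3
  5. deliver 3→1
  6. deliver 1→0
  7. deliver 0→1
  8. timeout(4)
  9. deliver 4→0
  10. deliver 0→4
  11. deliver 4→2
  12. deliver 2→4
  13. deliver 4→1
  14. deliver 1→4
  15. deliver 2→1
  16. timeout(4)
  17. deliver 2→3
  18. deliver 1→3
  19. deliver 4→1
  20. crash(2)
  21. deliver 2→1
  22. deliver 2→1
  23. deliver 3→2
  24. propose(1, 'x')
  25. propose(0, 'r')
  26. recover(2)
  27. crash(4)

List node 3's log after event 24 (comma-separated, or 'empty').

after 1 — timeout(1): n1:cand/t1/[-]
after 2 — deliver 1→4: n4:foll/t1/[-]
after 3 — deliver 4→1: ·
after 4 — deliver 1→3: n3:foll/t1/[-]
after 5 — deliver 3→1: n1:lead/t1/[-]
after 6 — deliver 1→0: n0:foll/t1/[-]
after 7 — deliver 0→1: ·
after 8 — timeout(4): n4:cand/t2/[-]
after 9 — deliver 4→0: n0:foll/t2/[-]
after 10 — deliver 0→4: ·
after 11 — deliver 4→2: n2:foll/t2/[-]
after 12 — deliver 2→4: n4:lead/t2/[-]
after 13 — deliver 4→1: n1:foll/t2/[-]
after 14 — deliver 1→4: ·
after 15 — deliver 2→1: ·
after 16 — timeout(4): n4:cand/t3/[-]
after 17 — deliver 2→3: ·
after 18 — deliver 1→3: ·
after 19 — deliver 4→1: n1:foll/t3/[-]
after 20 — crash(2): n2:✗foll/t2/[-]
after 21 — deliver 2→1: ·
after 22 — deliver 2→1: ·
after 23 — deliver 3→2: ·
after 24 — propose(1,'x'): ·

empty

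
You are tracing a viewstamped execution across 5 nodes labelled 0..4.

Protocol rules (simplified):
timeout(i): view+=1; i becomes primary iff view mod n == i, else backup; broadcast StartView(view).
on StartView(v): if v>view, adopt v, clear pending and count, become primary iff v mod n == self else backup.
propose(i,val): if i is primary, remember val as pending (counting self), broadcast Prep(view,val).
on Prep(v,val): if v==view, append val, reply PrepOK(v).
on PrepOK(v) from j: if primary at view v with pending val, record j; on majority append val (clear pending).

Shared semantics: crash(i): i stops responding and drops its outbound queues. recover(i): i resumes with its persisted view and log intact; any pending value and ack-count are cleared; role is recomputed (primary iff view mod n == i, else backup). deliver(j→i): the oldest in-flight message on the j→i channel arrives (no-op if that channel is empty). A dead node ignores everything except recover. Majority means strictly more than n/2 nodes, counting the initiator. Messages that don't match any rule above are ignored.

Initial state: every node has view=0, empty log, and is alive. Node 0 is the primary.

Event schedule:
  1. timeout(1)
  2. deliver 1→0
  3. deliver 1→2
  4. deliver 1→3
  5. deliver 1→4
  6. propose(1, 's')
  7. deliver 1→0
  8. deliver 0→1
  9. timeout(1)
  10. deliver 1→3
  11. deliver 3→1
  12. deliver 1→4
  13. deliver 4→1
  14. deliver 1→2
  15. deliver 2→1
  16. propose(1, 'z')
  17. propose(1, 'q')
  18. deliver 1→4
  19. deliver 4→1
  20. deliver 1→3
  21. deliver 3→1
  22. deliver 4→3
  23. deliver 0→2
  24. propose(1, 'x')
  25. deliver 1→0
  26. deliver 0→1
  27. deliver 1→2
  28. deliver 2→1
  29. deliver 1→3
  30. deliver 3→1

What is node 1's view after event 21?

e1 timeout(1): 1[prim,v=1,-]
e2 deliver 1→0: 0[back,v=1,-]
e3 deliver 1→2: 2[back,v=1,-]
e4 deliver 1→3: 3[back,v=1,-]
e5 deliver 1→4: 4[back,v=1,-]
e6 propose(1,'s'): ·
e7 deliver 1→0: 0[back,v=1,s]
e8 deliver 0→1: ·
e9 timeout(1): 1[back,v=2,-]
e10 deliver 1→3: 3[back,v=1,s]
e11 deliver 3→1: ·
e12 deliver 1→4: 4[back,v=1,s]
e13 deliver 4→1: ·
e14 deliver 1→2: 2[back,v=1,s]
e15 deliver 2→1: ·
e16 propose(1,'z'): ·
e17 propose(1,'q'): ·
e18 deliver 1→4: 4[back,v=2,s]
e19 deliver 4→1: ·
e20 deliver 1→3: 3[back,v=2,s]
e21 deliver 3→1: ·

2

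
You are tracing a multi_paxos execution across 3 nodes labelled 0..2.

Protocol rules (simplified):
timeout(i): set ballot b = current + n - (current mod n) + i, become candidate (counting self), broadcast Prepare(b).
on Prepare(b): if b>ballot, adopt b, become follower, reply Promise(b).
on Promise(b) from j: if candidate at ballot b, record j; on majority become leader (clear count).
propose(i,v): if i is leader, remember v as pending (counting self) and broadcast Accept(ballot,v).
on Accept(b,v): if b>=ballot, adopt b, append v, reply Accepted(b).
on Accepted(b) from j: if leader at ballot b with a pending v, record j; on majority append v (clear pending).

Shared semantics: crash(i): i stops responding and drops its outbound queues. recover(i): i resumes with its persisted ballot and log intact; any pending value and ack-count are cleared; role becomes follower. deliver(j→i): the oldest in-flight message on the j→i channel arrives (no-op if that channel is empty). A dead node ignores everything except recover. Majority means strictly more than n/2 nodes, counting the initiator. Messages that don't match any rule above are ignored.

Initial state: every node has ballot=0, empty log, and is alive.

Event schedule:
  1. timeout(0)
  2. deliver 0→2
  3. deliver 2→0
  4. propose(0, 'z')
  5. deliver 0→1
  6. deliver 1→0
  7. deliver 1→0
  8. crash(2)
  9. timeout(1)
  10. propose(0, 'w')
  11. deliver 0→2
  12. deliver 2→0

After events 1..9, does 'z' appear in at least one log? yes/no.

no

[1] timeout(0) → N0(cand b3 [-])
[2] deliver 0→2 → N2(foll b3 [-])
[3] deliver 2→0 → N0(lead b3 [-])
[4] propose(0,'z') → ∅
[5] deliver 0→1 → N1(foll b3 [-])
[6] deliver 1→0 → ∅
[7] deliver 1→0 → ∅
[8] crash(2) → N2(✗foll b3 [-])
[9] timeout(1) → N1(cand b7 [-])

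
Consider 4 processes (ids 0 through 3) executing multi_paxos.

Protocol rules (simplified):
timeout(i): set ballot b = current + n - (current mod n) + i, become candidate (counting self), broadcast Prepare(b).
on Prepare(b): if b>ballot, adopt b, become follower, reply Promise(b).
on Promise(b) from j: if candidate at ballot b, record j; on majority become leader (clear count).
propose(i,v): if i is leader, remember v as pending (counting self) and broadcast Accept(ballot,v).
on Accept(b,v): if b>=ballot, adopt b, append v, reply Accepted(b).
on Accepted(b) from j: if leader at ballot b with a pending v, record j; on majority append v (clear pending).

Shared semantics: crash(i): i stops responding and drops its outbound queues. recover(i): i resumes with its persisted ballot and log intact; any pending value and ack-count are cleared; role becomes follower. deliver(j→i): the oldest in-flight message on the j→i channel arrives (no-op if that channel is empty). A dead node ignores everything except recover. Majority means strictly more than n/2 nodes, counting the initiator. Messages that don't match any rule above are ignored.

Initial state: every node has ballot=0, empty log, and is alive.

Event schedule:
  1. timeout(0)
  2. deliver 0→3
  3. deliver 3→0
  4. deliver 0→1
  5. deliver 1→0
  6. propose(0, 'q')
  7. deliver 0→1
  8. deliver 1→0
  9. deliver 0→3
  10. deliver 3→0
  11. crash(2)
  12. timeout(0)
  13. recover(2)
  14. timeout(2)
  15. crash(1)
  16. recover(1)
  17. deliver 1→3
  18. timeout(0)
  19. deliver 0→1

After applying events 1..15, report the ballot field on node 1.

4

after 1 — timeout(0): n0:cand/b4/[-]
after 2 — deliver 0→3: n3:foll/b4/[-]
after 3 — deliver 3→0: ·
after 4 — deliver 0→1: n1:foll/b4/[-]
after 5 — deliver 1→0: n0:lead/b4/[-]
after 6 — propose(0,'q'): ·
after 7 — deliver 0→1: n1:foll/b4/[q]
after 8 — deliver 1→0: ·
after 9 — deliver 0→3: n3:foll/b4/[q]
after 10 — deliver 3→0: n0:lead/b4/[q]
after 11 — crash(2): n2:✗foll/b0/[-]
after 12 — timeout(0): n0:cand/b8/[q]
after 13 — recover(2): n2:foll/b0/[-]
after 14 — timeout(2): n2:cand/b6/[-]
after 15 — crash(1): n1:✗foll/b4/[q]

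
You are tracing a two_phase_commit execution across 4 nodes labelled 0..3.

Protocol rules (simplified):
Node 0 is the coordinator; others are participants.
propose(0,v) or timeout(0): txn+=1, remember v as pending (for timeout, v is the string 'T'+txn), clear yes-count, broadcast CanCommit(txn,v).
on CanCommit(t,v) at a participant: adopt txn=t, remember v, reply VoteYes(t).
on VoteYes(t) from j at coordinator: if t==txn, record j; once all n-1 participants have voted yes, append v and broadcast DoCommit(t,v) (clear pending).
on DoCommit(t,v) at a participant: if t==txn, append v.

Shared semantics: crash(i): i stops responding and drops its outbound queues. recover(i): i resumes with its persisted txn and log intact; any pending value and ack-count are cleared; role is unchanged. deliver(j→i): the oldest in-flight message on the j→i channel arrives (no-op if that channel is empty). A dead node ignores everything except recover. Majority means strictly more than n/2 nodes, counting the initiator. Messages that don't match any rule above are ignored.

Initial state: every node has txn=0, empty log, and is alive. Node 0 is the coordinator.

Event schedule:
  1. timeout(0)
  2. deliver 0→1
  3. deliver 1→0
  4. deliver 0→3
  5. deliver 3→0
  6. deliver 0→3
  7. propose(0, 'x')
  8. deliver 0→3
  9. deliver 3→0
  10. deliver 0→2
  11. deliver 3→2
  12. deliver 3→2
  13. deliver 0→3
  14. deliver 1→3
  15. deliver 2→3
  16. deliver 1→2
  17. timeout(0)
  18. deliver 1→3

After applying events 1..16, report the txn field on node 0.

after 1 — timeout(0): n0:coor/t1/[-]
after 2 — deliver 0→1: n1:part/t1/[-]
after 3 — deliver 1→0: ·
after 4 — deliver 0→3: n3:part/t1/[-]
after 5 — deliver 3→0: ·
after 6 — deliver 0→3: ·
after 7 — propose(0,'x'): n0:coor/t2/[-]
after 8 — deliver 0→3: n3:part/t2/[-]
after 9 — deliver 3→0: ·
after 10 — deliver 0→2: n2:part/t1/[-]
after 11 — deliver 3→2: ·
after 12 — deliver 3→2: ·
after 13 — deliver 0→3: ·
after 14 — deliver 1→3: ·
after 15 — deliver 2→3: ·
after 16 — deliver 1→2: ·

2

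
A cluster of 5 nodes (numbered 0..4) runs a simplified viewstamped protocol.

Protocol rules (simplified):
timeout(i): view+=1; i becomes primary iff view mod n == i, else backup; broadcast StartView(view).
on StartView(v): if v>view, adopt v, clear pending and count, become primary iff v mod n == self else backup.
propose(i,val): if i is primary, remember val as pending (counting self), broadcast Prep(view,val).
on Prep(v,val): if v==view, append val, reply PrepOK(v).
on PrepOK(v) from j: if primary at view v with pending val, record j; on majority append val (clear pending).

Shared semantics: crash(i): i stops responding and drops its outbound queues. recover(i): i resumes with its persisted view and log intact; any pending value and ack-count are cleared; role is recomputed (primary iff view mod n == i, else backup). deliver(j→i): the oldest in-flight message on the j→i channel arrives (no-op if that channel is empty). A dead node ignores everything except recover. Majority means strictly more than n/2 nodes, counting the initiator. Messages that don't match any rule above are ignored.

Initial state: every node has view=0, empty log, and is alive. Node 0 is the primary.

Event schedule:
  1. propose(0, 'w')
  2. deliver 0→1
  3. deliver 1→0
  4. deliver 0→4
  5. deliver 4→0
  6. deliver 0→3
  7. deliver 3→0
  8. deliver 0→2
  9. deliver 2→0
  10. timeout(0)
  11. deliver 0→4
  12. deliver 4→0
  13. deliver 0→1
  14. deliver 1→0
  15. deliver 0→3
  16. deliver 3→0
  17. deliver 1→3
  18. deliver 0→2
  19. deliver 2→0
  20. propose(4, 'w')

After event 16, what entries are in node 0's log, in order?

w

step 1 propose(0,'w'): —
step 2 deliver 0→1: 1={back,v=0,log=w}
step 3 deliver 1→0: —
step 4 deliver 0→4: 4={back,v=0,log=w}
step 5 deliver 4→0: 0={prim,v=0,log=w}
step 6 deliver 0→3: 3={back,v=0,log=w}
step 7 deliver 3→0: —
step 8 deliver 0→2: 2={back,v=0,log=w}
step 9 deliver 2→0: —
step 10 timeout(0): 0={back,v=1,log=w}
step 11 deliver 0→4: 4={back,v=1,log=w}
step 12 deliver 4→0: —
step 13 deliver 0→1: 1={prim,v=1,log=w}
step 14 deliver 1→0: —
step 15 deliver 0→3: 3={back,v=1,log=w}
step 16 deliver 3→0: —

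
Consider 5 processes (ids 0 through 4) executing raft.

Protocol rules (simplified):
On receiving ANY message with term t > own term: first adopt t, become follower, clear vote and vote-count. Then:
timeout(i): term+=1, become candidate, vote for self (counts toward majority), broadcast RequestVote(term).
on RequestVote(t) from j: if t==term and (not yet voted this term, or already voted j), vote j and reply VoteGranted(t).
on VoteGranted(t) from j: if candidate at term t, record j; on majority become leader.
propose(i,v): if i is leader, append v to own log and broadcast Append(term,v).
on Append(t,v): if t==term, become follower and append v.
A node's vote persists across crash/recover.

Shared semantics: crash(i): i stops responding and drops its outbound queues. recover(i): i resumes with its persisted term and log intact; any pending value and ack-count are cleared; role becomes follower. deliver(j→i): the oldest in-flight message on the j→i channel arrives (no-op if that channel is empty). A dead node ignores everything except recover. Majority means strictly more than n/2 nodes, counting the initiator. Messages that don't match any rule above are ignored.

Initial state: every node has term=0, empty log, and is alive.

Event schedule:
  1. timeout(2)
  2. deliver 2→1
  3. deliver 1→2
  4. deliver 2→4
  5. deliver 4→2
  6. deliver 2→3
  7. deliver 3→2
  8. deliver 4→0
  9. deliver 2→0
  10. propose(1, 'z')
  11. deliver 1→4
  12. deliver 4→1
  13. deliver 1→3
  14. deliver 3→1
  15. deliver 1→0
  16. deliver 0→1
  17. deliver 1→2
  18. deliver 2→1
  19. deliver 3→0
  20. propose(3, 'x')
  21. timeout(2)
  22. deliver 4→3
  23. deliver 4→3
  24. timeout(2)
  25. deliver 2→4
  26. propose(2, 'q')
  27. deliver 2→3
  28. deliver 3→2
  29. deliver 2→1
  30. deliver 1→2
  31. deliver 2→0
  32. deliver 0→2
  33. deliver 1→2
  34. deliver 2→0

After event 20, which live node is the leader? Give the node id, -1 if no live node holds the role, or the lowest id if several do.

[1] timeout(2) → N2(cand t1 [-])
[2] deliver 2→1 → N1(foll t1 [-])
[3] deliver 1→2 → ∅
[4] deliver 2→4 → N4(foll t1 [-])
[5] deliver 4→2 → N2(lead t1 [-])
[6] deliver 2→3 → N3(foll t1 [-])
[7] deliver 3→2 → ∅
[8] deliver 4→0 → ∅
[9] deliver 2→0 → N0(foll t1 [-])
[10] propose(1,'z') → ∅
[11] deliver 1→4 → ∅
[12] deliver 4→1 → ∅
[13] deliver 1→3 → ∅
[14] deliver 3→1 → ∅
[15] deliver 1→0 → ∅
[16] deliver 0→1 → ∅
[17] deliver 1→2 → ∅
[18] deliver 2→1 → ∅
[19] deliver 3→0 → ∅
[20] propose(3,'x') → ∅

2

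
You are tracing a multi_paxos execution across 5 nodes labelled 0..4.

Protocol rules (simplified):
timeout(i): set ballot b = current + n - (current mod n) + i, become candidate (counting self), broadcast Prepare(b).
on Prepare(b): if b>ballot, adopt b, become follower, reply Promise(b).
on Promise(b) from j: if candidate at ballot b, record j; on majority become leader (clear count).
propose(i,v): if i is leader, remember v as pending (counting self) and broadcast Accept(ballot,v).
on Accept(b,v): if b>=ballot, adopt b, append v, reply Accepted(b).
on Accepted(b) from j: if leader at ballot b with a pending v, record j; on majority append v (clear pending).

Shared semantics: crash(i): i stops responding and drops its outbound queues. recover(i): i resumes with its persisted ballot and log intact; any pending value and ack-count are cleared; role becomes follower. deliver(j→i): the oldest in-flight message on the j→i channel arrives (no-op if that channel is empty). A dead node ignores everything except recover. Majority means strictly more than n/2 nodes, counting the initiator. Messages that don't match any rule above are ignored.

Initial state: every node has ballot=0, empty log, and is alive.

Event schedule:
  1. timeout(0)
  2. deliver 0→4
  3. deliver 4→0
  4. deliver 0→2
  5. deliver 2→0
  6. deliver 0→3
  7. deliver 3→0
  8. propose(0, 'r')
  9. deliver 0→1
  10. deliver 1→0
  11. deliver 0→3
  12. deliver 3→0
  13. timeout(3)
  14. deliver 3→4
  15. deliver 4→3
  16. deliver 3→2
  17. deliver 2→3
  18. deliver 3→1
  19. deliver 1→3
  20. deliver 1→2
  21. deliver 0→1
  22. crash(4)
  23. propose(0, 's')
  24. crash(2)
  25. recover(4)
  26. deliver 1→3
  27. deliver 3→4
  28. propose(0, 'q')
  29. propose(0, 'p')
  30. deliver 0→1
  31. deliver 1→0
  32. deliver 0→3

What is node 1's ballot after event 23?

step 1 timeout(0): 0={cand,b=5,log=-}
step 2 deliver 0→4: 4={foll,b=5,log=-}
step 3 deliver 4→0: —
step 4 deliver 0→2: 2={foll,b=5,log=-}
step 5 deliver 2→0: 0={lead,b=5,log=-}
step 6 deliver 0→3: 3={foll,b=5,log=-}
step 7 deliver 3→0: —
step 8 propose(0,'r'): —
step 9 deliver 0→1: 1={foll,b=5,log=-}
step 10 deliver 1→0: —
step 11 deliver 0→3: 3={foll,b=5,log=r}
step 12 deliver 3→0: —
step 13 timeout(3): 3={cand,b=13,log=r}
step 14 deliver 3→4: 4={foll,b=13,log=-}
step 15 deliver 4→3: —
step 16 deliver 3→2: 2={foll,b=13,log=-}
step 17 deliver 2→3: 3={lead,b=13,log=r}
step 18 deliver 3→1: 1={foll,b=13,log=-}
step 19 deliver 1→3: —
step 20 deliver 1→2: —
step 21 deliver 0→1: —
step 22 crash(4): 4={✗foll,b=13,log=-}
step 23 propose(0,'s'): —

13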